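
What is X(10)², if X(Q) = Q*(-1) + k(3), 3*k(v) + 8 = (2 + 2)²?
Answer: 484/9 ≈ 53.778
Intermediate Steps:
k(v) = 8/3 (k(v) = -8/3 + (2 + 2)²/3 = -8/3 + (⅓)*4² = -8/3 + (⅓)*16 = -8/3 + 16/3 = 8/3)
X(Q) = 8/3 - Q (X(Q) = Q*(-1) + 8/3 = -Q + 8/3 = 8/3 - Q)
X(10)² = (8/3 - 1*10)² = (8/3 - 10)² = (-22/3)² = 484/9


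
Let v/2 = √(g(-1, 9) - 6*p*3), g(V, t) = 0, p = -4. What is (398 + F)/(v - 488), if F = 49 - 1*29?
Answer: -12749/14866 - 627*√2/29732 ≈ -0.88742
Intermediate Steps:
F = 20 (F = 49 - 29 = 20)
v = 12*√2 (v = 2*√(0 - 6*(-4)*3) = 2*√(0 + 24*3) = 2*√(0 + 72) = 2*√72 = 2*(6*√2) = 12*√2 ≈ 16.971)
(398 + F)/(v - 488) = (398 + 20)/(12*√2 - 488) = 418/(-488 + 12*√2)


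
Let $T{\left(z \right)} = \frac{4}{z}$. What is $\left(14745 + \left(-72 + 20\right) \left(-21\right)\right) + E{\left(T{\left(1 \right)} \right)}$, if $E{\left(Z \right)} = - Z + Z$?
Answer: $15837$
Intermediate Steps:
$E{\left(Z \right)} = 0$
$\left(14745 + \left(-72 + 20\right) \left(-21\right)\right) + E{\left(T{\left(1 \right)} \right)} = \left(14745 + \left(-72 + 20\right) \left(-21\right)\right) + 0 = \left(14745 - -1092\right) + 0 = \left(14745 + 1092\right) + 0 = 15837 + 0 = 15837$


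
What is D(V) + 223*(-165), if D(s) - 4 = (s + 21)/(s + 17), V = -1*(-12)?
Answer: -1066906/29 ≈ -36790.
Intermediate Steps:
V = 12
D(s) = 4 + (21 + s)/(17 + s) (D(s) = 4 + (s + 21)/(s + 17) = 4 + (21 + s)/(17 + s))
D(V) + 223*(-165) = (89 + 5*12)/(17 + 12) + 223*(-165) = (89 + 60)/29 - 36795 = (1/29)*149 - 36795 = 149/29 - 36795 = -1066906/29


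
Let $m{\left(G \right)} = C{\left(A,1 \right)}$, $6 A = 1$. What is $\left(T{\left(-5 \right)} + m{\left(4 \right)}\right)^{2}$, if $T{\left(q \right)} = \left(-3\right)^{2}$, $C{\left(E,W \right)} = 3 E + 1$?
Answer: $\frac{441}{4} \approx 110.25$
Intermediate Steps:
$A = \frac{1}{6}$ ($A = \frac{1}{6} \cdot 1 = \frac{1}{6} \approx 0.16667$)
$C{\left(E,W \right)} = 1 + 3 E$
$m{\left(G \right)} = \frac{3}{2}$ ($m{\left(G \right)} = 1 + 3 \cdot \frac{1}{6} = 1 + \frac{1}{2} = \frac{3}{2}$)
$T{\left(q \right)} = 9$
$\left(T{\left(-5 \right)} + m{\left(4 \right)}\right)^{2} = \left(9 + \frac{3}{2}\right)^{2} = \left(\frac{21}{2}\right)^{2} = \frac{441}{4}$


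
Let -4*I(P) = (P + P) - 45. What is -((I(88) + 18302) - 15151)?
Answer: -12473/4 ≈ -3118.3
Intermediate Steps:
I(P) = 45/4 - P/2 (I(P) = -((P + P) - 45)/4 = -(2*P - 45)/4 = -(-45 + 2*P)/4 = 45/4 - P/2)
-((I(88) + 18302) - 15151) = -(((45/4 - ½*88) + 18302) - 15151) = -(((45/4 - 44) + 18302) - 15151) = -((-131/4 + 18302) - 15151) = -(73077/4 - 15151) = -1*12473/4 = -12473/4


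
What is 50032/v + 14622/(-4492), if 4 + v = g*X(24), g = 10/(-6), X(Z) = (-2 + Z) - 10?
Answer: -14068417/6738 ≈ -2087.9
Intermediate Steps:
X(Z) = -12 + Z
g = -5/3 (g = 10*(-1/6) = -5/3 ≈ -1.6667)
v = -24 (v = -4 - 5*(-12 + 24)/3 = -4 - 5/3*12 = -4 - 20 = -24)
50032/v + 14622/(-4492) = 50032/(-24) + 14622/(-4492) = 50032*(-1/24) + 14622*(-1/4492) = -6254/3 - 7311/2246 = -14068417/6738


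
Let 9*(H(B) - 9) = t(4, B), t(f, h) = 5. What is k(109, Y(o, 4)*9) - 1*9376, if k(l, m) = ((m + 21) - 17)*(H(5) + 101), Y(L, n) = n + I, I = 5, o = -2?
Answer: 191/9 ≈ 21.222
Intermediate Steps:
H(B) = 86/9 (H(B) = 9 + (⅑)*5 = 9 + 5/9 = 86/9)
Y(L, n) = 5 + n (Y(L, n) = n + 5 = 5 + n)
k(l, m) = 3980/9 + 995*m/9 (k(l, m) = ((m + 21) - 17)*(86/9 + 101) = ((21 + m) - 17)*(995/9) = (4 + m)*(995/9) = 3980/9 + 995*m/9)
k(109, Y(o, 4)*9) - 1*9376 = (3980/9 + 995*((5 + 4)*9)/9) - 1*9376 = (3980/9 + 995*(9*9)/9) - 9376 = (3980/9 + (995/9)*81) - 9376 = (3980/9 + 8955) - 9376 = 84575/9 - 9376 = 191/9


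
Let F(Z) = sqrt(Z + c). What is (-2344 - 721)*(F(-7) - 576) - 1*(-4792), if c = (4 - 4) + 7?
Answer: 1770232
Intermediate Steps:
c = 7 (c = 0 + 7 = 7)
F(Z) = sqrt(7 + Z) (F(Z) = sqrt(Z + 7) = sqrt(7 + Z))
(-2344 - 721)*(F(-7) - 576) - 1*(-4792) = (-2344 - 721)*(sqrt(7 - 7) - 576) - 1*(-4792) = -3065*(sqrt(0) - 576) + 4792 = -3065*(0 - 576) + 4792 = -3065*(-576) + 4792 = 1765440 + 4792 = 1770232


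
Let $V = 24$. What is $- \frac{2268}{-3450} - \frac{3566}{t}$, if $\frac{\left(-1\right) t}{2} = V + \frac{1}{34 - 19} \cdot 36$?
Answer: $\frac{5176021}{75900} \approx 68.195$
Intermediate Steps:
$t = - \frac{264}{5}$ ($t = - 2 \left(24 + \frac{1}{34 - 19} \cdot 36\right) = - 2 \left(24 + \frac{1}{15} \cdot 36\right) = - 2 \left(24 + \frac{12}{5}\right) = \left(-2\right) \frac{132}{5} = - \frac{264}{5} \approx -52.8$)
$- \frac{2268}{-3450} - \frac{3566}{t} = - \frac{2268}{-3450} - \frac{3566}{- \frac{264}{5}} = \left(-2268\right) \left(- \frac{1}{3450}\right) - - \frac{8915}{132} = \frac{378}{575} + \frac{8915}{132} = \frac{5176021}{75900}$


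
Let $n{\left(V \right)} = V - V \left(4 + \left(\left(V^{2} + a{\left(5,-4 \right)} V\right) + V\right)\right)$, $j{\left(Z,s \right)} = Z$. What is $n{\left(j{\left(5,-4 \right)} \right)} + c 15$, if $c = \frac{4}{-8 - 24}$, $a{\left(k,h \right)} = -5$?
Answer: $- \frac{335}{8} \approx -41.875$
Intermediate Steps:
$n{\left(V \right)} = V - V \left(4 + V^{2} - 4 V\right)$ ($n{\left(V \right)} = V - V \left(4 + \left(\left(V^{2} - 5 V\right) + V\right)\right) = V - V \left(4 + \left(V^{2} - 4 V\right)\right) = V - V \left(4 + V^{2} - 4 V\right)$)
$c = - \frac{1}{8}$ ($c = \frac{4}{-8 - 24} = \frac{4}{-32} = 4 \left(- \frac{1}{32}\right) = - \frac{1}{8} \approx -0.125$)
$n{\left(j{\left(5,-4 \right)} \right)} + c 15 = 5 \left(-3 - 5^{2} + 4 \cdot 5\right) - \frac{15}{8} = 5 \left(-3 - 25 + 20\right) - \frac{15}{8} = 5 \left(-8\right) - \frac{15}{8} = -40 - \frac{15}{8} = - \frac{335}{8}$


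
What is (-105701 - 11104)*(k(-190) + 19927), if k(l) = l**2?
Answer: -6544233735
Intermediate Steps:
(-105701 - 11104)*(k(-190) + 19927) = (-105701 - 11104)*((-190)**2 + 19927) = -116805*(36100 + 19927) = -116805*56027 = -6544233735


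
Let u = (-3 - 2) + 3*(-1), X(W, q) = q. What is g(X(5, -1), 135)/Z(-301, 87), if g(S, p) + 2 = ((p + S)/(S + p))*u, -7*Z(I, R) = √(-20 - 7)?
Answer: -70*I*√3/9 ≈ -13.472*I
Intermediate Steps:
Z(I, R) = -3*I*√3/7 (Z(I, R) = -√(-20 - 7)/7 = -3*I*√3/7)
u = -8 (u = -5 - 3 = -8)
g(S, p) = -10 (g(S, p) = -2 + ((p + S)/(S + p))*(-8) = -2 + ((S + p)/(S + p))*(-8) = -2 + 1*(-8) = -2 - 8 = -10)
g(X(5, -1), 135)/Z(-301, 87) = -10*7*I*√3/9 = -70*I*√3/9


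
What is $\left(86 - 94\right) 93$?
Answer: $-744$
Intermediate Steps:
$\left(86 - 94\right) 93 = \left(-8\right) 93 = -744$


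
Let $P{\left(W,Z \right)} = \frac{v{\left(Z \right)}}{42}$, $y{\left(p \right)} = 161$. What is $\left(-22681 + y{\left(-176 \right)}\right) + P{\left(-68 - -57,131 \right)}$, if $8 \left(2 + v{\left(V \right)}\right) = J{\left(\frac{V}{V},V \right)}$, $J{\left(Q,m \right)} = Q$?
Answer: $- \frac{2522245}{112} \approx -22520.0$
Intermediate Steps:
$v{\left(V \right)} = - \frac{15}{8}$ ($v{\left(V \right)} = -2 + \frac{V \frac{1}{V}}{8} = -2 + \frac{1}{8} \cdot 1 = -2 + \frac{1}{8} = - \frac{15}{8}$)
$P{\left(W,Z \right)} = - \frac{5}{112}$ ($P{\left(W,Z \right)} = - \frac{15}{8 \cdot 42} = \left(- \frac{15}{8}\right) \frac{1}{42} = - \frac{5}{112}$)
$\left(-22681 + y{\left(-176 \right)}\right) + P{\left(-68 - -57,131 \right)} = \left(-22681 + 161\right) - \frac{5}{112} = -22520 - \frac{5}{112} = - \frac{2522245}{112}$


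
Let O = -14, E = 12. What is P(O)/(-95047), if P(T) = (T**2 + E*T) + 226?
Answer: -254/95047 ≈ -0.0026724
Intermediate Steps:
P(T) = 226 + T**2 + 12*T (P(T) = (T**2 + 12*T) + 226 = 226 + T**2 + 12*T)
P(O)/(-95047) = (226 + (-14)**2 + 12*(-14))/(-95047) = (226 + 196 - 168)*(-1/95047) = 254*(-1/95047) = -254/95047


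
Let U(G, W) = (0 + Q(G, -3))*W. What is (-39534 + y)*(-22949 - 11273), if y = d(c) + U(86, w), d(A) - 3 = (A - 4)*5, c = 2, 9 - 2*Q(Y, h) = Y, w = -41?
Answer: 1299152675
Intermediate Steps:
Q(Y, h) = 9/2 - Y/2
d(A) = -17 + 5*A (d(A) = 3 + (A - 4)*5 = 3 + (-4 + A)*5 = 3 + (-20 + 5*A) = -17 + 5*A)
U(G, W) = W*(9/2 - G/2) (U(G, W) = (0 + (9/2 - G/2))*W = (9/2 - G/2)*W = W*(9/2 - G/2))
y = 3143/2 (y = (-17 + 5*2) + (½)*(-41)*(9 - 1*86) = (-17 + 10) + (½)*(-41)*(9 - 86) = -7 + (½)*(-41)*(-77) = -7 + 3157/2 = 3143/2 ≈ 1571.5)
(-39534 + y)*(-22949 - 11273) = (-39534 + 3143/2)*(-22949 - 11273) = -75925/2*(-34222) = 1299152675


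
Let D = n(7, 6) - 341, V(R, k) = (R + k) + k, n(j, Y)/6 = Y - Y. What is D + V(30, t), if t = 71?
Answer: -169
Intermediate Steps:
n(j, Y) = 0 (n(j, Y) = 6*(Y - Y) = 6*0 = 0)
V(R, k) = R + 2*k
D = -341 (D = 0 - 341 = -341)
D + V(30, t) = -341 + (30 + 2*71) = -341 + (30 + 142) = -341 + 172 = -169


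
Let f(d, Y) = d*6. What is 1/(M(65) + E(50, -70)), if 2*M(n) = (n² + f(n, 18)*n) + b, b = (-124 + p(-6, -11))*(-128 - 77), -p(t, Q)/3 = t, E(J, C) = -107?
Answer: 2/51091 ≈ 3.9146e-5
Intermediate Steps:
p(t, Q) = -3*t
f(d, Y) = 6*d
b = 21730 (b = (-124 - 3*(-6))*(-128 - 77) = (-124 + 18)*(-205) = -106*(-205) = 21730)
M(n) = 10865 + 7*n²/2 (M(n) = ((n² + (6*n)*n) + 21730)/2 = ((n² + 6*n²) + 21730)/2 = (7*n² + 21730)/2 = (21730 + 7*n²)/2 = 10865 + 7*n²/2)
1/(M(65) + E(50, -70)) = 1/((10865 + (7/2)*65²) - 107) = 1/((10865 + (7/2)*4225) - 107) = 1/((10865 + 29575/2) - 107) = 1/(51305/2 - 107) = 1/(51091/2) = 2/51091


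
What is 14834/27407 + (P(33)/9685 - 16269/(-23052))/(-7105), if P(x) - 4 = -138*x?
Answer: 7097745323723/13114456148780 ≈ 0.54121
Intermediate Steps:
P(x) = 4 - 138*x
14834/27407 + (P(33)/9685 - 16269/(-23052))/(-7105) = 14834/27407 + ((4 - 138*33)/9685 - 16269/(-23052))/(-7105) = 14834*(1/27407) + ((4 - 4554)*(1/9685) - 16269*(-1/23052))*(-1/7105) = 14834/27407 + (-4550*1/9685 + 319/452)*(-1/7105) = 14834/27407 + (-70/149 + 319/452)*(-1/7105) = 14834/27407 + (15891/67348)*(-1/7105) = 14834/27407 - 15891/478507540 = 7097745323723/13114456148780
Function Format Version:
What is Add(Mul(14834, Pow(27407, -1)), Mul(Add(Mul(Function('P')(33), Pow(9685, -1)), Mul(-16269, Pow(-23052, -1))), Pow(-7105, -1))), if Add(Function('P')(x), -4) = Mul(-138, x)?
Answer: Rational(7097745323723, 13114456148780) ≈ 0.54121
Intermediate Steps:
Function('P')(x) = Add(4, Mul(-138, x))
Add(Mul(14834, Pow(27407, -1)), Mul(Add(Mul(Function('P')(33), Pow(9685, -1)), Mul(-16269, Pow(-23052, -1))), Pow(-7105, -1))) = Add(Mul(14834, Pow(27407, -1)), Mul(Add(Mul(Add(4, Mul(-138, 33)), Pow(9685, -1)), Mul(-16269, Pow(-23052, -1))), Pow(-7105, -1))) = Add(Mul(14834, Rational(1, 27407)), Mul(Add(Mul(Add(4, -4554), Rational(1, 9685)), Mul(-16269, Rational(-1, 23052))), Rational(-1, 7105))) = Add(Rational(14834, 27407), Mul(Add(Mul(-4550, Rational(1, 9685)), Rational(319, 452)), Rational(-1, 7105))) = Add(Rational(14834, 27407), Mul(Add(Rational(-70, 149), Rational(319, 452)), Rational(-1, 7105))) = Add(Rational(14834, 27407), Mul(Rational(15891, 67348), Rational(-1, 7105))) = Add(Rational(14834, 27407), Rational(-15891, 478507540)) = Rational(7097745323723, 13114456148780)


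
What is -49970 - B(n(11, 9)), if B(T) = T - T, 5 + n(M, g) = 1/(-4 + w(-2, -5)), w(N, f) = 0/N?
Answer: -49970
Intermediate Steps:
w(N, f) = 0
n(M, g) = -21/4 (n(M, g) = -5 + 1/(-4 + 0) = -5 + 1/(-4) = -5 - ¼ = -21/4)
B(T) = 0
-49970 - B(n(11, 9)) = -49970 - 1*0 = -49970 + 0 = -49970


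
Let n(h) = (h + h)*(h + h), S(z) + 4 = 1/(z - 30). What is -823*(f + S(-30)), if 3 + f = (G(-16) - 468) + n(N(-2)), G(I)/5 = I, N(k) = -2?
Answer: 26616643/60 ≈ 4.4361e+5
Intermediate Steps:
G(I) = 5*I
S(z) = -4 + 1/(-30 + z) (S(z) = -4 + 1/(z - 30) = -4 + 1/(-30 + z))
n(h) = 4*h² (n(h) = (2*h)*(2*h) = 4*h²)
f = -535 (f = -3 + ((5*(-16) - 468) + 4*(-2)²) = -3 + ((-80 - 468) + 4*4) = -3 + (-548 + 16) = -3 - 532 = -535)
-823*(f + S(-30)) = -823*(-535 + (121 - 4*(-30))/(-30 - 30)) = -823*(-535 + (121 + 120)/(-60)) = -823*(-535 - 1/60*241) = -823*(-535 - 241/60) = -823*(-32341/60) = 26616643/60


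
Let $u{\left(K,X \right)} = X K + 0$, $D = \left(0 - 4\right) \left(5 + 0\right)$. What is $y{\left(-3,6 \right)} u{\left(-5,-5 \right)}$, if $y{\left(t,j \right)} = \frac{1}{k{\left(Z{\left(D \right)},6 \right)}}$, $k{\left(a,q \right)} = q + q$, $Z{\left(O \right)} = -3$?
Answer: $\frac{25}{12} \approx 2.0833$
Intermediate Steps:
$D = -20$ ($D = \left(-4\right) 5 = -20$)
$u{\left(K,X \right)} = K X$ ($u{\left(K,X \right)} = K X + 0 = K X$)
$k{\left(a,q \right)} = 2 q$
$y{\left(t,j \right)} = \frac{1}{12}$ ($y{\left(t,j \right)} = \frac{1}{2 \cdot 6} = \frac{1}{12}$)
$y{\left(-3,6 \right)} u{\left(-5,-5 \right)} = \frac{\left(-5\right) \left(-5\right)}{12} = \frac{1}{12} \cdot 25 = \frac{25}{12}$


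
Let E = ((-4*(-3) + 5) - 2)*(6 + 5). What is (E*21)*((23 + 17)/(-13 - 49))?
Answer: -69300/31 ≈ -2235.5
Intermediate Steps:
E = 165 (E = ((12 + 5) - 2)*11 = (17 - 2)*11 = 15*11 = 165)
(E*21)*((23 + 17)/(-13 - 49)) = (165*21)*((23 + 17)/(-13 - 49)) = 3465*(40/(-62)) = 3465*(40*(-1/62)) = 3465*(-20/31) = -69300/31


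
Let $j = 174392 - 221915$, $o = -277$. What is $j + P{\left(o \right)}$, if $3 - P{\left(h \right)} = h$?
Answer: $-47243$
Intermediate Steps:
$P{\left(h \right)} = 3 - h$
$j = -47523$ ($j = 174392 - 221915 = -47523$)
$j + P{\left(o \right)} = -47523 + \left(3 - -277\right) = -47523 + \left(3 + 277\right) = -47523 + 280 = -47243$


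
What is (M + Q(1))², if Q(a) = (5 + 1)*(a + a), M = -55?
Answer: 1849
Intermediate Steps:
Q(a) = 12*a (Q(a) = 6*(2*a) = 12*a)
(M + Q(1))² = (-55 + 12*1)² = (-55 + 12)² = (-43)² = 1849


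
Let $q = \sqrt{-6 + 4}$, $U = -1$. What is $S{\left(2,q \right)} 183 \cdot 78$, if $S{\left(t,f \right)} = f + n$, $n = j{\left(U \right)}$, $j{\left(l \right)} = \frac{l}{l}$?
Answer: $14274 + 14274 i \sqrt{2} \approx 14274.0 + 20187.0 i$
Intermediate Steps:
$q = i \sqrt{2}$ ($q = \sqrt{-2} = i \sqrt{2} \approx 1.4142 i$)
$j{\left(l \right)} = 1$
$n = 1$
$S{\left(t,f \right)} = 1 + f$ ($S{\left(t,f \right)} = f + 1 = 1 + f$)
$S{\left(2,q \right)} 183 \cdot 78 = \left(1 + i \sqrt{2}\right) 183 \cdot 78 = \left(183 + 183 i \sqrt{2}\right) 78 = 14274 + 14274 i \sqrt{2}$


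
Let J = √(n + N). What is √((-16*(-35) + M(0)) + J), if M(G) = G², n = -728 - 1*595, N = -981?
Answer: 4*√(35 + 3*I) ≈ 23.686 + 1.0133*I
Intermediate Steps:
n = -1323 (n = -728 - 595 = -1323)
J = 48*I (J = √(-1323 - 981) = √(-2304) = 48*I ≈ 48.0*I)
√((-16*(-35) + M(0)) + J) = √((-16*(-35) + 0²) + 48*I) = √((560 + 0) + 48*I) = √(560 + 48*I)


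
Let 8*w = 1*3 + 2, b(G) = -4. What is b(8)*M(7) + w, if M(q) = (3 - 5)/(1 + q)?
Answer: 13/8 ≈ 1.6250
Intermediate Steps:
M(q) = -2/(1 + q)
w = 5/8 (w = (1*3 + 2)/8 = (3 + 2)/8 = (⅛)*5 = 5/8 ≈ 0.62500)
b(8)*M(7) + w = -(-8)/(1 + 7) + 5/8 = -(-8)/8 + 5/8 = -4*(-¼) + 5/8 = 1 + 5/8 = 13/8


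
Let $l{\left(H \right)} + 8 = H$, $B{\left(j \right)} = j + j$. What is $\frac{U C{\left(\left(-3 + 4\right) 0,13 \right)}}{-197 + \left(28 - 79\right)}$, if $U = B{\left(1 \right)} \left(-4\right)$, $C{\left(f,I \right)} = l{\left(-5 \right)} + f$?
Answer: $- \frac{13}{31} \approx -0.41935$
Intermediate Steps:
$B{\left(j \right)} = 2 j$
$l{\left(H \right)} = -8 + H$
$C{\left(f,I \right)} = -13 + f$ ($C{\left(f,I \right)} = \left(-8 - 5\right) + f = -13 + f$)
$U = -8$ ($U = 2 \cdot 1 \left(-4\right) = 2 \left(-4\right) = -8$)
$\frac{U C{\left(\left(-3 + 4\right) 0,13 \right)}}{-197 + \left(28 - 79\right)} = \frac{\left(-8\right) \left(-13 + \left(-3 + 4\right) 0\right)}{-197 + \left(28 - 79\right)} = \frac{\left(-8\right) \left(-13 + 1 \cdot 0\right)}{-197 + \left(28 - 79\right)} = \frac{\left(-8\right) \left(-13 + 0\right)}{-197 - 51} = \frac{\left(-8\right) \left(-13\right)}{-248} = 104 \left(- \frac{1}{248}\right) = - \frac{13}{31}$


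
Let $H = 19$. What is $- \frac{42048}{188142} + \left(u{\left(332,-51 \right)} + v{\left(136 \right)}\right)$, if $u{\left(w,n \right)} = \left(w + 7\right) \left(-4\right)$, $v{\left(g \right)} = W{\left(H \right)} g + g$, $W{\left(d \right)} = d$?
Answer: $\frac{42763940}{31357} \approx 1363.8$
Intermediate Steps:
$v{\left(g \right)} = 20 g$ ($v{\left(g \right)} = 19 g + g = 20 g$)
$u{\left(w,n \right)} = -28 - 4 w$ ($u{\left(w,n \right)} = \left(7 + w\right) \left(-4\right) = -28 - 4 w$)
$- \frac{42048}{188142} + \left(u{\left(332,-51 \right)} + v{\left(136 \right)}\right) = - \frac{42048}{188142} + \left(\left(-28 - 1328\right) + 20 \cdot 136\right) = \left(-42048\right) \frac{1}{188142} + \left(\left(-28 - 1328\right) + 2720\right) = - \frac{7008}{31357} + \left(-1356 + 2720\right) = - \frac{7008}{31357} + 1364 = \frac{42763940}{31357}$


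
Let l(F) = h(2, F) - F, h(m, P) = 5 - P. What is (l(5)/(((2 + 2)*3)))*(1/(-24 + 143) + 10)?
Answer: -1985/476 ≈ -4.1702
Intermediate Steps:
l(F) = 5 - 2*F (l(F) = (5 - F) - F = 5 - 2*F)
(l(5)/(((2 + 2)*3)))*(1/(-24 + 143) + 10) = ((5 - 2*5)/(((2 + 2)*3)))*(1/(-24 + 143) + 10) = ((5 - 10)/((4*3)))*(1/119 + 10) = (-5/12)*(1/119 + 10) = -5*1/12*(1191/119) = -5/12*1191/119 = -1985/476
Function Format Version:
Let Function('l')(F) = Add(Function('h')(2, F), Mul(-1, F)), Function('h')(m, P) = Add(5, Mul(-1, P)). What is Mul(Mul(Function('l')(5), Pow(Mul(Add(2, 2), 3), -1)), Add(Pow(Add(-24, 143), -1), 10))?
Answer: Rational(-1985, 476) ≈ -4.1702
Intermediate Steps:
Function('l')(F) = Add(5, Mul(-2, F)) (Function('l')(F) = Add(Add(5, Mul(-1, F)), Mul(-1, F)) = Add(5, Mul(-2, F)))
Mul(Mul(Function('l')(5), Pow(Mul(Add(2, 2), 3), -1)), Add(Pow(Add(-24, 143), -1), 10)) = Mul(Mul(Add(5, Mul(-2, 5)), Pow(Mul(Add(2, 2), 3), -1)), Add(Pow(Add(-24, 143), -1), 10)) = Mul(Mul(Add(5, -10), Pow(Mul(4, 3), -1)), Add(Pow(119, -1), 10)) = Mul(Mul(-5, Pow(12, -1)), Add(Rational(1, 119), 10)) = Mul(Mul(-5, Rational(1, 12)), Rational(1191, 119)) = Mul(Rational(-5, 12), Rational(1191, 119)) = Rational(-1985, 476)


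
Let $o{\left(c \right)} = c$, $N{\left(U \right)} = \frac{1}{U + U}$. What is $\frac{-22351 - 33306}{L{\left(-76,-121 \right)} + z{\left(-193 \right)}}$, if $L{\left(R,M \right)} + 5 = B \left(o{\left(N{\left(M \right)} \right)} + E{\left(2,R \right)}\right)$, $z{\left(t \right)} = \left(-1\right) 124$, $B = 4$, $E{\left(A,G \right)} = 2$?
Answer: $\frac{6734497}{14643} \approx 459.91$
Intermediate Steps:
$N{\left(U \right)} = \frac{1}{2 U}$
$z{\left(t \right)} = -124$
$L{\left(R,M \right)} = 3 + \frac{2}{M}$ ($L{\left(R,M \right)} = -5 + 4 \left(\frac{1}{2 M} + 2\right) = -5 + 4 \left(2 + \frac{1}{2 M}\right) = -5 + \left(8 + \frac{2}{M}\right) = 3 + \frac{2}{M}$)
$\frac{-22351 - 33306}{L{\left(-76,-121 \right)} + z{\left(-193 \right)}} = \frac{-22351 - 33306}{\left(3 + \frac{2}{-121}\right) - 124} = - \frac{55657}{\left(3 + 2 \left(- \frac{1}{121}\right)\right) - 124} = - \frac{55657}{\left(3 - \frac{2}{121}\right) - 124} = - \frac{55657}{\frac{361}{121} - 124} = - \frac{55657}{- \frac{14643}{121}} = \left(-55657\right) \left(- \frac{121}{14643}\right) = \frac{6734497}{14643}$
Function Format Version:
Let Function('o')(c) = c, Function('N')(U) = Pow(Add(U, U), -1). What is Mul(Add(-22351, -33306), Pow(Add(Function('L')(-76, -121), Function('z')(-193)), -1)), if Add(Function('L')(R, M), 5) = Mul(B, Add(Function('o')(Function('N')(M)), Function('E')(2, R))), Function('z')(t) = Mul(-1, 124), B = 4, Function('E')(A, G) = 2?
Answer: Rational(6734497, 14643) ≈ 459.91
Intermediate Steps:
Function('N')(U) = Mul(Rational(1, 2), Pow(U, -1)) (Function('N')(U) = Pow(Mul(2, U), -1) = Mul(Rational(1, 2), Pow(U, -1)))
Function('z')(t) = -124
Function('L')(R, M) = Add(3, Mul(2, Pow(M, -1))) (Function('L')(R, M) = Add(-5, Mul(4, Add(Mul(Rational(1, 2), Pow(M, -1)), 2))) = Add(-5, Mul(4, Add(2, Mul(Rational(1, 2), Pow(M, -1))))) = Add(-5, Add(8, Mul(2, Pow(M, -1)))) = Add(3, Mul(2, Pow(M, -1))))
Mul(Add(-22351, -33306), Pow(Add(Function('L')(-76, -121), Function('z')(-193)), -1)) = Mul(Add(-22351, -33306), Pow(Add(Add(3, Mul(2, Pow(-121, -1))), -124), -1)) = Mul(-55657, Pow(Add(Add(3, Mul(2, Rational(-1, 121))), -124), -1)) = Mul(-55657, Pow(Add(Add(3, Rational(-2, 121)), -124), -1)) = Mul(-55657, Pow(Add(Rational(361, 121), -124), -1)) = Mul(-55657, Pow(Rational(-14643, 121), -1)) = Mul(-55657, Rational(-121, 14643)) = Rational(6734497, 14643)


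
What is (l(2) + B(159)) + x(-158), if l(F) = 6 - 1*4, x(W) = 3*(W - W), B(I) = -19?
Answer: -17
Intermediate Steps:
x(W) = 0 (x(W) = 3*0 = 0)
l(F) = 2 (l(F) = 6 - 4 = 2)
(l(2) + B(159)) + x(-158) = (2 - 19) + 0 = -17 + 0 = -17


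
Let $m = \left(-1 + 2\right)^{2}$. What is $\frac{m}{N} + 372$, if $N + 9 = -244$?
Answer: $\frac{94115}{253} \approx 372.0$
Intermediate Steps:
$N = -253$ ($N = -9 - 244 = -253$)
$m = 1$ ($m = 1^{2} = 1$)
$\frac{m}{N} + 372 = 1 \frac{1}{-253} + 372 = 1 \left(- \frac{1}{253}\right) + 372 = - \frac{1}{253} + 372 = \frac{94115}{253}$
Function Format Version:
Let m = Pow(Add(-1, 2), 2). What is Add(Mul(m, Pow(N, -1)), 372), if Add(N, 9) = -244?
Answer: Rational(94115, 253) ≈ 372.00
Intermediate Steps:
N = -253 (N = Add(-9, -244) = -253)
m = 1 (m = Pow(1, 2) = 1)
Add(Mul(m, Pow(N, -1)), 372) = Add(Mul(1, Pow(-253, -1)), 372) = Add(Mul(1, Rational(-1, 253)), 372) = Add(Rational(-1, 253), 372) = Rational(94115, 253)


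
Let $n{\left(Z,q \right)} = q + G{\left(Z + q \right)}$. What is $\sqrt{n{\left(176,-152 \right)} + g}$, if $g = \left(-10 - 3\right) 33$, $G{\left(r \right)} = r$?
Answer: $i \sqrt{557} \approx 23.601 i$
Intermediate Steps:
$n{\left(Z,q \right)} = Z + 2 q$ ($n{\left(Z,q \right)} = q + \left(Z + q\right) = Z + 2 q$)
$g = -429$ ($g = \left(-13\right) 33 = -429$)
$\sqrt{n{\left(176,-152 \right)} + g} = \sqrt{\left(176 + 2 \left(-152\right)\right) - 429} = \sqrt{\left(176 - 304\right) - 429} = \sqrt{-128 - 429} = \sqrt{-557} = i \sqrt{557}$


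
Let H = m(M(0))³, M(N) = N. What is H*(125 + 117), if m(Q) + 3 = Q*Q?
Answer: -6534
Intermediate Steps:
m(Q) = -3 + Q² (m(Q) = -3 + Q*Q = -3 + Q²)
H = -27 (H = (-3 + 0²)³ = (-3 + 0)³ = (-3)³ = -27)
H*(125 + 117) = -27*(125 + 117) = -27*242 = -6534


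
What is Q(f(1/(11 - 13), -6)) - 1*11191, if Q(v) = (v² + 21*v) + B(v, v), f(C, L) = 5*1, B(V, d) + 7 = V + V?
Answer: -11058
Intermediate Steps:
B(V, d) = -7 + 2*V (B(V, d) = -7 + (V + V) = -7 + 2*V)
f(C, L) = 5
Q(v) = -7 + v² + 23*v (Q(v) = (v² + 21*v) + (-7 + 2*v) = -7 + v² + 23*v)
Q(f(1/(11 - 13), -6)) - 1*11191 = (-7 + 5² + 23*5) - 1*11191 = (-7 + 25 + 115) - 11191 = 133 - 11191 = -11058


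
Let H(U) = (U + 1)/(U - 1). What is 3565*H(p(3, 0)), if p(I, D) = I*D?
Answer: -3565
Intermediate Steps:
p(I, D) = D*I
H(U) = (1 + U)/(-1 + U)
3565*H(p(3, 0)) = 3565*((1 + 0*3)/(-1 + 0*3)) = 3565*((1 + 0)/(-1 + 0)) = 3565*(1/(-1)) = 3565*(-1*1) = 3565*(-1) = -3565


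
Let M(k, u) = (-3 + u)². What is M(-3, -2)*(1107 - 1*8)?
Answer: 27475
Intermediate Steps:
M(-3, -2)*(1107 - 1*8) = (-3 - 2)²*(1107 - 1*8) = (-5)²*(1107 - 8) = 25*1099 = 27475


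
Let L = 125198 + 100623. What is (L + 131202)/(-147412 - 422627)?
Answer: -357023/570039 ≈ -0.62631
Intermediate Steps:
L = 225821
(L + 131202)/(-147412 - 422627) = (225821 + 131202)/(-147412 - 422627) = 357023/(-570039) = 357023*(-1/570039) = -357023/570039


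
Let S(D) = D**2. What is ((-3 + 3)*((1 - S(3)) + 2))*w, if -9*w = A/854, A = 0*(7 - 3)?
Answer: 0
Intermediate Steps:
A = 0 (A = 0*4 = 0)
w = 0 (w = -0/854 = -1/9*0 = 0)
((-3 + 3)*((1 - S(3)) + 2))*w = ((-3 + 3)*((1 - 1*3**2) + 2))*0 = (0*((1 - 1*9) + 2))*0 = (0*((1 - 9) + 2))*0 = (0*(-8 + 2))*0 = (0*(-6))*0 = 0*0 = 0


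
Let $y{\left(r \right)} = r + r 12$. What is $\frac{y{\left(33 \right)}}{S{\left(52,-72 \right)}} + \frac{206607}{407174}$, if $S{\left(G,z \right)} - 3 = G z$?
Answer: $\frac{199413047}{507745978} \approx 0.39274$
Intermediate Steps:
$S{\left(G,z \right)} = 3 + G z$
$y{\left(r \right)} = 13 r$ ($y{\left(r \right)} = r + 12 r = 13 r$)
$\frac{y{\left(33 \right)}}{S{\left(52,-72 \right)}} + \frac{206607}{407174} = \frac{13 \cdot 33}{3 + 52 \left(-72\right)} + \frac{206607}{407174} = \frac{429}{3 - 3744} + 206607 \cdot \frac{1}{407174} = \frac{429}{-3741} + \frac{206607}{407174} = 429 \left(- \frac{1}{3741}\right) + \frac{206607}{407174} = - \frac{143}{1247} + \frac{206607}{407174} = \frac{199413047}{507745978}$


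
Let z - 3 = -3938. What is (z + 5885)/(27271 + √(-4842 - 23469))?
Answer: 26589225/371867876 - 975*I*√28311/371867876 ≈ 0.071502 - 0.00044116*I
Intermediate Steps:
z = -3935 (z = 3 - 3938 = -3935)
(z + 5885)/(27271 + √(-4842 - 23469)) = (-3935 + 5885)/(27271 + √(-4842 - 23469)) = 1950/(27271 + √(-28311)) = 1950/(27271 + I*√28311)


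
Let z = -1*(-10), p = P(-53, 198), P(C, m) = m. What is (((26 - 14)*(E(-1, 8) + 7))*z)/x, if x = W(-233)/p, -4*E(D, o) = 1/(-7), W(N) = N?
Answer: -1170180/1631 ≈ -717.46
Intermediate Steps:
E(D, o) = 1/28 (E(D, o) = -¼/(-7) = -¼*(-⅐) = 1/28)
p = 198
z = 10
x = -233/198 ≈ -1.1768
(((26 - 14)*(E(-1, 8) + 7))*z)/x = (((26 - 14)*(1/28 + 7))*10)/(-233/198) = ((12*(197/28))*10)*(-198/233) = ((591/7)*10)*(-198/233) = (5910/7)*(-198/233) = -1170180/1631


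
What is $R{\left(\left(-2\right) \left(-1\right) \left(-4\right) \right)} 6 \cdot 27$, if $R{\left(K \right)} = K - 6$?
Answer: $-2268$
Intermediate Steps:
$R{\left(K \right)} = -6 + K$
$R{\left(\left(-2\right) \left(-1\right) \left(-4\right) \right)} 6 \cdot 27 = \left(-6 + \left(-2\right) \left(-1\right) \left(-4\right)\right) 6 \cdot 27 = \left(-6 + 2 \left(-4\right)\right) 6 \cdot 27 = \left(-6 - 8\right) 6 \cdot 27 = \left(-14\right) 6 \cdot 27 = \left(-84\right) 27 = -2268$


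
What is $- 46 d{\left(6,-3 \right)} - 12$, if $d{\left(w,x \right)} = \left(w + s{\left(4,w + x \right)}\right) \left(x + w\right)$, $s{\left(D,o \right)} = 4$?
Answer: $-1392$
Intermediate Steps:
$d{\left(w,x \right)} = \left(4 + w\right) \left(w + x\right)$ ($d{\left(w,x \right)} = \left(w + 4\right) \left(x + w\right) = \left(4 + w\right) \left(w + x\right)$)
$- 46 d{\left(6,-3 \right)} - 12 = - 46 \left(6^{2} + 4 \cdot 6 + 4 \left(-3\right) + 6 \left(-3\right)\right) - 12 = - 46 \left(36 + 24 - 12 - 18\right) - 12 = \left(-46\right) 30 - 12 = -1380 - 12 = -1392$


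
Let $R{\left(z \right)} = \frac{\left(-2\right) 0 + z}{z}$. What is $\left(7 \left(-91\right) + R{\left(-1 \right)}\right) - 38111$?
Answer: $-38747$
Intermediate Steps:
$R{\left(z \right)} = 1$ ($R{\left(z \right)} = \frac{0 + z}{z} = \frac{z}{z} = 1$)
$\left(7 \left(-91\right) + R{\left(-1 \right)}\right) - 38111 = \left(7 \left(-91\right) + 1\right) - 38111 = \left(-637 + 1\right) - 38111 = -636 - 38111 = -38747$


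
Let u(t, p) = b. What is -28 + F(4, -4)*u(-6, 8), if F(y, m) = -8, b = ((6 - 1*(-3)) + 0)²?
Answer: -676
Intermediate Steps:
b = 81 (b = ((6 + 3) + 0)² = (9 + 0)² = 9² = 81)
u(t, p) = 81
-28 + F(4, -4)*u(-6, 8) = -28 - 8*81 = -28 - 648 = -676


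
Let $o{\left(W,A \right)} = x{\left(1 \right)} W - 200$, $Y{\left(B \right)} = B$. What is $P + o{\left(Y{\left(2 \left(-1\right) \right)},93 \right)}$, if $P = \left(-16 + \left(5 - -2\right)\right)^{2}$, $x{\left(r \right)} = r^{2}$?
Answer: $-121$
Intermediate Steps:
$o{\left(W,A \right)} = -200 + W$ ($o{\left(W,A \right)} = 1^{2} W - 200 = 1 W - 200 = W - 200 = -200 + W$)
$P = 81$ ($P = \left(-16 + \left(5 + 2\right)\right)^{2} = \left(-16 + 7\right)^{2} = \left(-9\right)^{2} = 81$)
$P + o{\left(Y{\left(2 \left(-1\right) \right)},93 \right)} = 81 + \left(-200 + 2 \left(-1\right)\right) = 81 - 202 = -121$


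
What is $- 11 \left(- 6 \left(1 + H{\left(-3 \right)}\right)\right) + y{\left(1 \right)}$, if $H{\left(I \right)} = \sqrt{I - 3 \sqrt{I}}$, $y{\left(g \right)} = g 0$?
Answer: $66 + 66 \sqrt{-3 - 3 i \sqrt{3}} \approx 146.83 - 140.01 i$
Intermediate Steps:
$y{\left(g \right)} = 0$
$- 11 \left(- 6 \left(1 + H{\left(-3 \right)}\right)\right) + y{\left(1 \right)} = - 11 \left(- 6 \left(1 + \sqrt{-3 - 3 \sqrt{-3}}\right)\right) + 0 = - 11 \left(- 6 \left(1 + \sqrt{-3 - 3 i \sqrt{3}}\right)\right) + 0 = - 11 \left(-6 - 6 \sqrt{-3 - 3 i \sqrt{3}}\right) + 0 = \left(66 + 66 \sqrt{-3 - 3 i \sqrt{3}}\right) + 0 = 66 + 66 \sqrt{-3 - 3 i \sqrt{3}}$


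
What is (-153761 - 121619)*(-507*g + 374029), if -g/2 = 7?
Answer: -104954753260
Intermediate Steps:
g = -14 (g = -2*7 = -14)
(-153761 - 121619)*(-507*g + 374029) = (-153761 - 121619)*(-507*(-14) + 374029) = -275380*(7098 + 374029) = -275380*381127 = -104954753260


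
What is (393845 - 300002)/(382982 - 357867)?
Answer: 93843/25115 ≈ 3.7365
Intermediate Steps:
(393845 - 300002)/(382982 - 357867) = 93843/25115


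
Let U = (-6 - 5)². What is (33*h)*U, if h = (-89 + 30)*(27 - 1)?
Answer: -6125262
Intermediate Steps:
U = 121 (U = (-11)² = 121)
h = -1534 (h = -59*26 = -1534)
(33*h)*U = (33*(-1534))*121 = -50622*121 = -6125262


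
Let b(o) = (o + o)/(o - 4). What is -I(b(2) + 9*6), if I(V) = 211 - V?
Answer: -159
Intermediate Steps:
b(o) = 2*o/(-4 + o) (b(o) = (2*o)/(-4 + o) = 2*o/(-4 + o))
-I(b(2) + 9*6) = -(211 - (2*2/(-4 + 2) + 9*6)) = -(211 - (2*2/(-2) + 54)) = -(211 - (2*2*(-½) + 54)) = -(211 - (-2 + 54)) = -(211 - 1*52) = -(211 - 52) = -1*159 = -159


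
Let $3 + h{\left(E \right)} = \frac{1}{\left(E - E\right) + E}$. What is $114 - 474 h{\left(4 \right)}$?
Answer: $\frac{2835}{2} \approx 1417.5$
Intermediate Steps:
$h{\left(E \right)} = -3 + \frac{1}{E}$ ($h{\left(E \right)} = -3 + \frac{1}{\left(E - E\right) + E} = -3 + \frac{1}{0 + E} = -3 + \frac{1}{E}$)
$114 - 474 h{\left(4 \right)} = 114 - 474 \left(-3 + \frac{1}{4}\right) = 114 - - \frac{2607}{2} = 114 + \frac{2607}{2} = \frac{2835}{2}$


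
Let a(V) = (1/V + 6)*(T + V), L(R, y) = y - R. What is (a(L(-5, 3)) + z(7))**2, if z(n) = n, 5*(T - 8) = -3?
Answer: 16426809/1600 ≈ 10267.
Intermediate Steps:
T = 37/5 (T = 8 + (1/5)*(-3) = 8 - 3/5 = 37/5 ≈ 7.4000)
a(V) = (6 + 1/V)*(37/5 + V) (a(V) = (1/V + 6)*(37/5 + V) = (6 + 1/V)*(37/5 + V))
(a(L(-5, 3)) + z(7))**2 = ((37 + (3 - 1*(-5))*(227 + 30*(3 - 1*(-5))))/(5*(3 - 1*(-5))) + 7)**2 = ((37 + (3 + 5)*(227 + 30*(3 + 5)))/(5*(3 + 5)) + 7)**2 = ((1/5)*(37 + 8*(227 + 30*8))/8 + 7)**2 = ((1/5)*(1/8)*(37 + 8*(227 + 240)) + 7)**2 = ((1/5)*(1/8)*(37 + 8*467) + 7)**2 = ((1/5)*(1/8)*(37 + 3736) + 7)**2 = ((1/5)*(1/8)*3773 + 7)**2 = (3773/40 + 7)**2 = (4053/40)**2 = 16426809/1600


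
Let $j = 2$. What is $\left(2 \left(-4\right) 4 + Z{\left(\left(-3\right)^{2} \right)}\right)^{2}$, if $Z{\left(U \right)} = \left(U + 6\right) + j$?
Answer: $225$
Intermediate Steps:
$Z{\left(U \right)} = 8 + U$ ($Z{\left(U \right)} = \left(U + 6\right) + 2 = \left(6 + U\right) + 2 = 8 + U$)
$\left(2 \left(-4\right) 4 + Z{\left(\left(-3\right)^{2} \right)}\right)^{2} = \left(2 \left(-4\right) 4 + \left(8 + \left(-3\right)^{2}\right)\right)^{2} = \left(\left(-8\right) 4 + \left(8 + 9\right)\right)^{2} = \left(-32 + 17\right)^{2} = \left(-15\right)^{2} = 225$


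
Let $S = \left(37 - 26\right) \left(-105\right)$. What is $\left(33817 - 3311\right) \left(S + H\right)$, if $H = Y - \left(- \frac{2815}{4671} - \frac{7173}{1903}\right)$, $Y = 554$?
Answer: $- \frac{935171954570}{51381} \approx -1.8201 \cdot 10^{7}$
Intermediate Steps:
$S = -1155$ ($S = 11 \left(-105\right) = -1155$)
$H = \frac{28689710}{51381}$ ($H = 554 - \left(- \frac{2815}{4671} - \frac{7173}{1903}\right) = 554 - - \frac{224636}{51381} = 554 + \frac{224636}{51381} = \frac{28689710}{51381} \approx 558.37$)
$\left(33817 - 3311\right) \left(S + H\right) = \left(33817 - 3311\right) \left(-1155 + \frac{28689710}{51381}\right) = 30506 \left(- \frac{30655345}{51381}\right) = - \frac{935171954570}{51381}$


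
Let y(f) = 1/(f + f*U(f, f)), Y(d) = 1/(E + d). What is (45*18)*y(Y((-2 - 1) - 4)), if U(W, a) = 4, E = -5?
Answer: -1944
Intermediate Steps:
Y(d) = 1/(-5 + d)
y(f) = 1/(5*f) (y(f) = 1/(f + f*4) = 1/(f + 4*f) = 1/(5*f))
(45*18)*y(Y((-2 - 1) - 4)) = (45*18)*(1/(5*(1/(-5 + ((-2 - 1) - 4))))) = 810*(1/(5*(1/(-5 + (-3 - 4))))) = 810*(1/(5*(1/(-5 - 7)))) = 810*(1/(5*(1/(-12)))) = 810*(1/(5*(-1/12))) = 810*((⅕)*(-12)) = 810*(-12/5) = -1944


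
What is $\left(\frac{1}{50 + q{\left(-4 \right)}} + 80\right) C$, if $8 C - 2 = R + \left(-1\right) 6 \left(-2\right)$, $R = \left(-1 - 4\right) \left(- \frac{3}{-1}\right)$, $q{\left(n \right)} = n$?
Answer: $- \frac{3681}{368} \approx -10.003$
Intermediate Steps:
$R = -15$ ($R = - 5 \left(\left(-3\right) \left(-1\right)\right) = \left(-5\right) 3 = -15$)
$C = - \frac{1}{8}$ ($C = \frac{1}{4} + \frac{-15 + \left(-1\right) 6 \left(-2\right)}{8} = \frac{1}{4} + \frac{-15 - -12}{8} = \frac{1}{4} + \frac{-15 + 12}{8} = \frac{1}{4} + \frac{1}{8} \left(-3\right) = \frac{1}{4} - \frac{3}{8} = - \frac{1}{8} \approx -0.125$)
$\left(\frac{1}{50 + q{\left(-4 \right)}} + 80\right) C = \left(\frac{1}{50 - 4} + 80\right) \left(- \frac{1}{8}\right) = \left(\frac{1}{46} + 80\right) \left(- \frac{1}{8}\right) = \frac{3681}{46} \left(- \frac{1}{8}\right) = - \frac{3681}{368}$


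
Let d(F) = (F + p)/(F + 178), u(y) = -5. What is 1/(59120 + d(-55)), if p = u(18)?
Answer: 41/2423900 ≈ 1.6915e-5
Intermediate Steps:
p = -5
d(F) = (-5 + F)/(178 + F) (d(F) = (F - 5)/(F + 178) = (-5 + F)/(178 + F))
1/(59120 + d(-55)) = 1/(59120 + (-5 - 55)/(178 - 55)) = 1/(59120 - 60/123) = 1/(59120 + (1/123)*(-60)) = 1/(59120 - 20/41) = 1/(2423900/41) = 41/2423900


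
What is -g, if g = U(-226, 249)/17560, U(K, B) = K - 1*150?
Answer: 47/2195 ≈ 0.021412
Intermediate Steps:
U(K, B) = -150 + K (U(K, B) = K - 150 = -150 + K)
g = -47/2195 (g = (-150 - 226)/17560 = -376*1/17560 = -47/2195 ≈ -0.021412)
-g = -1*(-47/2195) = 47/2195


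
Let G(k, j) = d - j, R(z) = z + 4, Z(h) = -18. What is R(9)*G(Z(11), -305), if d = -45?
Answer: 3380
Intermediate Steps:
R(z) = 4 + z
G(k, j) = -45 - j
R(9)*G(Z(11), -305) = (4 + 9)*(-45 - 1*(-305)) = 13*(-45 + 305) = 13*260 = 3380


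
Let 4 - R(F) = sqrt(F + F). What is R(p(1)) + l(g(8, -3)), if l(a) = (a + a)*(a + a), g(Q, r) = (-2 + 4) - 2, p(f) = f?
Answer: 4 - sqrt(2) ≈ 2.5858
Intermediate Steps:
R(F) = 4 - sqrt(2)*sqrt(F) (R(F) = 4 - sqrt(F + F) = 4 - sqrt(2*F) = 4 - sqrt(2)*sqrt(F))
g(Q, r) = 0 (g(Q, r) = 2 - 2 = 0)
l(a) = 4*a**2 (l(a) = (2*a)*(2*a) = 4*a**2)
R(p(1)) + l(g(8, -3)) = (4 - sqrt(2)*sqrt(1)) + 4*0**2 = (4 - 1*sqrt(2)*1) + 4*0 = (4 - sqrt(2)) + 0 = 4 - sqrt(2)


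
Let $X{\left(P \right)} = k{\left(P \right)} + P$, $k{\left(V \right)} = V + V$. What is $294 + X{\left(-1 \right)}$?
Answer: $291$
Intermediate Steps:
$k{\left(V \right)} = 2 V$
$X{\left(P \right)} = 3 P$ ($X{\left(P \right)} = 2 P + P = 3 P$)
$294 + X{\left(-1 \right)} = 294 + 3 \left(-1\right) = 294 - 3 = 291$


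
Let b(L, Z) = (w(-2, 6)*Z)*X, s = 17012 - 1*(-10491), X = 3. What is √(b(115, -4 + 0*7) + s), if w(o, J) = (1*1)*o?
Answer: √27527 ≈ 165.91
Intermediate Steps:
s = 27503 (s = 17012 + 10491 = 27503)
w(o, J) = o (w(o, J) = 1*o = o)
b(L, Z) = -6*Z (b(L, Z) = -2*Z*3 = -6*Z)
√(b(115, -4 + 0*7) + s) = √(-6*(-4 + 0*7) + 27503) = √(-6*(-4 + 0) + 27503) = √(-6*(-4) + 27503) = √(24 + 27503) = √27527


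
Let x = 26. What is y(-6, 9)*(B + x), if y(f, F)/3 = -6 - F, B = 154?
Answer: -8100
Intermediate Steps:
y(f, F) = -18 - 3*F (y(f, F) = 3*(-6 - F) = -18 - 3*F)
y(-6, 9)*(B + x) = (-18 - 3*9)*(154 + 26) = (-18 - 27)*180 = -45*180 = -8100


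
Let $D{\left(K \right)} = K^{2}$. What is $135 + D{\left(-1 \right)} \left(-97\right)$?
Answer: $38$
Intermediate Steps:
$135 + D{\left(-1 \right)} \left(-97\right) = 135 + \left(-1\right)^{2} \left(-97\right) = 135 + 1 \left(-97\right) = 135 - 97 = 38$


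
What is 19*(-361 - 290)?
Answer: -12369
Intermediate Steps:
19*(-361 - 290) = 19*(-651) = -12369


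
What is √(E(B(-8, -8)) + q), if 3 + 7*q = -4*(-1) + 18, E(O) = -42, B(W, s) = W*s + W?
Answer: 5*I*√77/7 ≈ 6.2678*I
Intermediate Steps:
B(W, s) = W + W*s
q = 19/7 (q = -3/7 + (-4*(-1) + 18)/7 = -3/7 + (4 + 18)/7 = -3/7 + (⅐)*22 = -3/7 + 22/7 = 19/7 ≈ 2.7143)
√(E(B(-8, -8)) + q) = √(-42 + 19/7) = √(-275/7) = 5*I*√77/7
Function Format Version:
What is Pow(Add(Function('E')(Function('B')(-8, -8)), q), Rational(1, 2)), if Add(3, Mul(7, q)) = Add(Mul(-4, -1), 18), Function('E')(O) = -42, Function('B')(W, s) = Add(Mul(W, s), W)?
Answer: Mul(Rational(5, 7), I, Pow(77, Rational(1, 2))) ≈ Mul(6.2678, I)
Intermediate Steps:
Function('B')(W, s) = Add(W, Mul(W, s))
q = Rational(19, 7) (q = Add(Rational(-3, 7), Mul(Rational(1, 7), Add(Mul(-4, -1), 18))) = Add(Rational(-3, 7), Mul(Rational(1, 7), Add(4, 18))) = Add(Rational(-3, 7), Mul(Rational(1, 7), 22)) = Add(Rational(-3, 7), Rational(22, 7)) = Rational(19, 7) ≈ 2.7143)
Pow(Add(Function('E')(Function('B')(-8, -8)), q), Rational(1, 2)) = Pow(Add(-42, Rational(19, 7)), Rational(1, 2)) = Pow(Rational(-275, 7), Rational(1, 2)) = Mul(Rational(5, 7), I, Pow(77, Rational(1, 2)))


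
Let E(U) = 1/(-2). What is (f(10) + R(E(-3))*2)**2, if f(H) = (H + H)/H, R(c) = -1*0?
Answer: 4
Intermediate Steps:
E(U) = -1/2
R(c) = 0
f(H) = 2 (f(H) = (2*H)/H = 2)
(f(10) + R(E(-3))*2)**2 = (2 + 0*2)**2 = (2 + 0)**2 = 2**2 = 4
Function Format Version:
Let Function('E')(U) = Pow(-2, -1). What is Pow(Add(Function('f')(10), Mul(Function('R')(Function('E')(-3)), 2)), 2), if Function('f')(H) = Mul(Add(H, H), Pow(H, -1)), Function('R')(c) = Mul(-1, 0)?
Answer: 4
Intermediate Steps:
Function('E')(U) = Rational(-1, 2)
Function('R')(c) = 0
Function('f')(H) = 2 (Function('f')(H) = Mul(Mul(2, H), Pow(H, -1)) = 2)
Pow(Add(Function('f')(10), Mul(Function('R')(Function('E')(-3)), 2)), 2) = Pow(Add(2, Mul(0, 2)), 2) = Pow(Add(2, 0), 2) = Pow(2, 2) = 4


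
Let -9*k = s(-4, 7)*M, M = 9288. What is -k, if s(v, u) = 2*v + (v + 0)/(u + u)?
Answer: -59856/7 ≈ -8550.9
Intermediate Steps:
s(v, u) = 2*v + v/(2*u) (s(v, u) = 2*v + v/((2*u)) = 2*v + v*(1/(2*u)) = 2*v + v/(2*u))
k = 59856/7 (k = -(2*(-4) + (½)*(-4)/7)*9288/9 = -(-8 + (½)*(-4)*(⅐))*9288/9 = -(-8 - 2/7)*9288/9 = -(-58)*9288/63 = -⅑*(-538704/7) = 59856/7 ≈ 8550.9)
-k = -1*59856/7 = -59856/7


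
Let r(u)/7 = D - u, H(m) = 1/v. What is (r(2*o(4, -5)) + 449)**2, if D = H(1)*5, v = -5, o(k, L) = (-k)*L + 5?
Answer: 8464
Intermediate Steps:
o(k, L) = 5 - L*k (o(k, L) = -L*k + 5 = 5 - L*k)
H(m) = -1/5 (H(m) = 1/(-5) = -1/5)
D = -1 (D = -1/5*5 = -1)
r(u) = -7 - 7*u (r(u) = 7*(-1 - u) = -7 - 7*u)
(r(2*o(4, -5)) + 449)**2 = ((-7 - 14*(5 - 1*(-5)*4)) + 449)**2 = ((-7 - 14*(5 + 20)) + 449)**2 = ((-7 - 14*25) + 449)**2 = ((-7 - 7*50) + 449)**2 = ((-7 - 350) + 449)**2 = (-357 + 449)**2 = 92**2 = 8464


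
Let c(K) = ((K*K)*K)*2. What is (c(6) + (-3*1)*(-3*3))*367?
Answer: 168453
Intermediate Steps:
c(K) = 2*K³ (c(K) = (K²*K)*2 = K³*2 = 2*K³)
(c(6) + (-3*1)*(-3*3))*367 = (2*6³ + (-3*1)*(-3*3))*367 = (2*216 - 3*(-9))*367 = (432 + 27)*367 = 459*367 = 168453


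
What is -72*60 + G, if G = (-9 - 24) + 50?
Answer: -4303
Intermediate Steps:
G = 17 (G = -33 + 50 = 17)
-72*60 + G = -72*60 + 17 = -4320 + 17 = -4303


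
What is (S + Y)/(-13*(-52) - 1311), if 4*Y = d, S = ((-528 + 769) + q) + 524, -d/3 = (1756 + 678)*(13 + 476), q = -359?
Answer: 1784527/1270 ≈ 1405.1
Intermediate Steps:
d = -3570678 (d = -3*(1756 + 678)*(13 + 476) = -7302*489 = -3*1190226 = -3570678)
S = 406 (S = ((-528 + 769) - 359) + 524 = (241 - 359) + 524 = -118 + 524 = 406)
Y = -1785339/2 (Y = (¼)*(-3570678) = -1785339/2 ≈ -8.9267e+5)
(S + Y)/(-13*(-52) - 1311) = (406 - 1785339/2)/(-13*(-52) - 1311) = -1784527/(2*(676 - 1311)) = -1784527/2/(-635) = -1784527/2*(-1/635) = 1784527/1270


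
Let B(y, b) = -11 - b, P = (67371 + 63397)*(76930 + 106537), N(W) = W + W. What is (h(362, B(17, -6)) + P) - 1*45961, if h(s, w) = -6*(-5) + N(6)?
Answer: 23991566737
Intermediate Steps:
N(W) = 2*W
P = 23991612656 (P = 130768*183467 = 23991612656)
h(s, w) = 42 (h(s, w) = -6*(-5) + 2*6 = 30 + 12 = 42)
(h(362, B(17, -6)) + P) - 1*45961 = (42 + 23991612656) - 1*45961 = 23991612698 - 45961 = 23991566737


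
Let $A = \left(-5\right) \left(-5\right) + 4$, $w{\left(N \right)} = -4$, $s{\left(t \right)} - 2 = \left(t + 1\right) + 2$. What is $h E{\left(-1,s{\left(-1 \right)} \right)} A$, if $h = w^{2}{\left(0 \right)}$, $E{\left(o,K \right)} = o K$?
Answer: $-1856$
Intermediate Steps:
$s{\left(t \right)} = 5 + t$ ($s{\left(t \right)} = 2 + \left(\left(t + 1\right) + 2\right) = 2 + \left(\left(1 + t\right) + 2\right) = 2 + \left(3 + t\right) = 5 + t$)
$E{\left(o,K \right)} = K o$
$h = 16$ ($h = \left(-4\right)^{2} = 16$)
$A = 29$ ($A = 25 + 4 = 29$)
$h E{\left(-1,s{\left(-1 \right)} \right)} A = 16 \left(5 - 1\right) \left(-1\right) 29 = 16 \cdot 4 \left(-1\right) 29 = 16 \left(\left(-4\right) 29\right) = 16 \left(-116\right) = -1856$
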